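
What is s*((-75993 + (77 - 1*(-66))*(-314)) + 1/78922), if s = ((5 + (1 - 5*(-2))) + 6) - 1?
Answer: -200366778969/78922 ≈ -2.5388e+6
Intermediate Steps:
s = 21 (s = ((5 + (1 + 10)) + 6) - 1 = ((5 + 11) + 6) - 1 = (16 + 6) - 1 = 22 - 1 = 21)
s*((-75993 + (77 - 1*(-66))*(-314)) + 1/78922) = 21*((-75993 + (77 - 1*(-66))*(-314)) + 1/78922) = 21*((-75993 + (77 + 66)*(-314)) + 1/78922) = 21*((-75993 + 143*(-314)) + 1/78922) = 21*((-75993 - 44902) + 1/78922) = 21*(-120895 + 1/78922) = 21*(-9541275189/78922) = -200366778969/78922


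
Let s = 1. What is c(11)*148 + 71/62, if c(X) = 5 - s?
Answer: 36775/62 ≈ 593.15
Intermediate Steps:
c(X) = 4 (c(X) = 5 - 1*1 = 5 - 1 = 4)
c(11)*148 + 71/62 = 4*148 + 71/62 = 592 + 71*(1/62) = 592 + 71/62 = 36775/62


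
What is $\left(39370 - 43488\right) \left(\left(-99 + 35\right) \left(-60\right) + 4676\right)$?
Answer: $-35068888$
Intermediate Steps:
$\left(39370 - 43488\right) \left(\left(-99 + 35\right) \left(-60\right) + 4676\right) = - 4118 \left(\left(-64\right) \left(-60\right) + 4676\right) = - 4118 \left(3840 + 4676\right) = \left(-4118\right) 8516 = -35068888$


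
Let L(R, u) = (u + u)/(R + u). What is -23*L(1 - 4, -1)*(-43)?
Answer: 989/2 ≈ 494.50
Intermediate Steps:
L(R, u) = 2*u/(R + u) (L(R, u) = (2*u)/(R + u) = 2*u/(R + u))
-23*L(1 - 4, -1)*(-43) = -46*(-1)/((1 - 4) - 1)*(-43) = -46*(-1)/(-3 - 1)*(-43) = -46*(-1)/(-4)*(-43) = -46*(-1)*(-1)/4*(-43) = -23*½*(-43) = -23/2*(-43) = 989/2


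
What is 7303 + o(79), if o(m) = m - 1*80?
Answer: 7302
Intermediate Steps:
o(m) = -80 + m (o(m) = m - 80 = -80 + m)
7303 + o(79) = 7303 + (-80 + 79) = 7303 - 1 = 7302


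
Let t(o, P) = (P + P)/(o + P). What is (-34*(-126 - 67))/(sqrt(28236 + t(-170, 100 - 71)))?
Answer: 3281*sqrt(561351738)/1990609 ≈ 39.052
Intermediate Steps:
t(o, P) = 2*P/(P + o) (t(o, P) = (2*P)/(P + o) = 2*P/(P + o))
(-34*(-126 - 67))/(sqrt(28236 + t(-170, 100 - 71))) = (-34*(-126 - 67))/(sqrt(28236 + 2*(100 - 71)/((100 - 71) - 170))) = (-34*(-193))/(sqrt(28236 + 2*29/(29 - 170))) = 6562/(sqrt(28236 + 2*29/(-141))) = 6562/(sqrt(28236 + 2*29*(-1/141))) = 6562/(sqrt(28236 - 58/141)) = 6562/(sqrt(3981218/141)) = 6562/((sqrt(561351738)/141)) = 6562*(sqrt(561351738)/3981218) = 3281*sqrt(561351738)/1990609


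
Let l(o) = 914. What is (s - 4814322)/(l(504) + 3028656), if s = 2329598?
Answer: -1242362/1514785 ≈ -0.82016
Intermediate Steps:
(s - 4814322)/(l(504) + 3028656) = (2329598 - 4814322)/(914 + 3028656) = -2484724/3029570 = -2484724*1/3029570 = -1242362/1514785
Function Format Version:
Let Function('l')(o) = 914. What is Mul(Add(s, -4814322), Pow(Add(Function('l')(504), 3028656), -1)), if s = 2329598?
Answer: Rational(-1242362, 1514785) ≈ -0.82016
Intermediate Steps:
Mul(Add(s, -4814322), Pow(Add(Function('l')(504), 3028656), -1)) = Mul(Add(2329598, -4814322), Pow(Add(914, 3028656), -1)) = Mul(-2484724, Pow(3029570, -1)) = Mul(-2484724, Rational(1, 3029570)) = Rational(-1242362, 1514785)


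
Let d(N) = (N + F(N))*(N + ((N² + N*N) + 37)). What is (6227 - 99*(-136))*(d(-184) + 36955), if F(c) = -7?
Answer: -253383000360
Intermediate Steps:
d(N) = (-7 + N)*(37 + N + 2*N²) (d(N) = (N - 7)*(N + ((N² + N*N) + 37)) = (-7 + N)*(N + ((N² + N²) + 37)) = (-7 + N)*(N + (2*N² + 37)) = (-7 + N)*(N + (37 + 2*N²)) = (-7 + N)*(37 + N + 2*N²))
(6227 - 99*(-136))*(d(-184) + 36955) = (6227 - 99*(-136))*((-259 - 13*(-184)² + 2*(-184)³ + 30*(-184)) + 36955) = (6227 + 13464)*((-259 - 13*33856 + 2*(-6229504) - 5520) + 36955) = 19691*((-259 - 440128 - 12459008 - 5520) + 36955) = 19691*(-12904915 + 36955) = 19691*(-12867960) = -253383000360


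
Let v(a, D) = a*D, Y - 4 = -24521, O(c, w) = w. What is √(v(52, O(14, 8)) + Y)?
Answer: I*√24101 ≈ 155.24*I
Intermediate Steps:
Y = -24517 (Y = 4 - 24521 = -24517)
v(a, D) = D*a
√(v(52, O(14, 8)) + Y) = √(8*52 - 24517) = √(416 - 24517) = √(-24101) = I*√24101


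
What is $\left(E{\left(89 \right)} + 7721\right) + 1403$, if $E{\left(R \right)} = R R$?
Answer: $17045$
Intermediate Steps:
$E{\left(R \right)} = R^{2}$
$\left(E{\left(89 \right)} + 7721\right) + 1403 = \left(89^{2} + 7721\right) + 1403 = \left(7921 + 7721\right) + 1403 = 15642 + 1403 = 17045$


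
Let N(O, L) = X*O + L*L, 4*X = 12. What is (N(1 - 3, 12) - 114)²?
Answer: 576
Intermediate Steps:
X = 3 (X = (¼)*12 = 3)
N(O, L) = L² + 3*O (N(O, L) = 3*O + L*L = 3*O + L² = L² + 3*O)
(N(1 - 3, 12) - 114)² = ((12² + 3*(1 - 3)) - 114)² = ((144 + 3*(-2)) - 114)² = ((144 - 6) - 114)² = (138 - 114)² = 24² = 576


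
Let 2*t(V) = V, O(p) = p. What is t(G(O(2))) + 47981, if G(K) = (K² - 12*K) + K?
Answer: 47972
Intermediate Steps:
G(K) = K² - 11*K
t(V) = V/2
t(G(O(2))) + 47981 = (2*(-11 + 2))/2 + 47981 = (2*(-9))/2 + 47981 = (½)*(-18) + 47981 = -9 + 47981 = 47972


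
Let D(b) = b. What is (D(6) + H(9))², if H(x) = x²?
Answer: 7569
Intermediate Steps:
(D(6) + H(9))² = (6 + 9²)² = (6 + 81)² = 87² = 7569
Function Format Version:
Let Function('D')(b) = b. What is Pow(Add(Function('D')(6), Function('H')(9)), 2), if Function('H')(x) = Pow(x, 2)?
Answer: 7569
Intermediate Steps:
Pow(Add(Function('D')(6), Function('H')(9)), 2) = Pow(Add(6, Pow(9, 2)), 2) = Pow(Add(6, 81), 2) = Pow(87, 2) = 7569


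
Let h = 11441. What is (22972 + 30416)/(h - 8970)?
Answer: 53388/2471 ≈ 21.606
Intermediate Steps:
(22972 + 30416)/(h - 8970) = (22972 + 30416)/(11441 - 8970) = 53388/2471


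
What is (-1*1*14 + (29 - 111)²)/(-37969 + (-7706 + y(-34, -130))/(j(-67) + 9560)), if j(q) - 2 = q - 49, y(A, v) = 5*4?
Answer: -3169133/17933143 ≈ -0.17672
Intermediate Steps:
y(A, v) = 20
j(q) = -47 + q (j(q) = 2 + (q - 49) = 2 + (-49 + q) = -47 + q)
(-1*1*14 + (29 - 111)²)/(-37969 + (-7706 + y(-34, -130))/(j(-67) + 9560)) = (-1*1*14 + (29 - 111)²)/(-37969 + (-7706 + 20)/((-47 - 67) + 9560)) = (-1*14 + (-82)²)/(-37969 - 7686/(-114 + 9560)) = (-14 + 6724)/(-37969 - 7686/9446) = 6710/(-37969 - 7686*1/9446) = 6710/(-37969 - 3843/4723) = 6710/(-179331430/4723) = 6710*(-4723/179331430) = -3169133/17933143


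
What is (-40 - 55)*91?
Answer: -8645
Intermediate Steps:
(-40 - 55)*91 = -95*91 = -8645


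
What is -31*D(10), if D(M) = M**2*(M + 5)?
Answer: -46500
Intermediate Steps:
D(M) = M**2*(5 + M)
-31*D(10) = -31*10**2*(5 + 10) = -3100*15 = -31*1500 = -46500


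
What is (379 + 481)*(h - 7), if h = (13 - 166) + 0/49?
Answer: -137600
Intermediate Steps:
h = -153 (h = -153 + 0*(1/49) = -153 + 0 = -153)
(379 + 481)*(h - 7) = (379 + 481)*(-153 - 7) = 860*(-160) = -137600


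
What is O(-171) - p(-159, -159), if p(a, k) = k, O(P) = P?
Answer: -12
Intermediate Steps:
O(-171) - p(-159, -159) = -171 - 1*(-159) = -171 + 159 = -12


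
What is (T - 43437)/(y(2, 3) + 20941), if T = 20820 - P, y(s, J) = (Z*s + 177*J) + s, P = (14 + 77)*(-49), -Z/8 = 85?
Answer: -9079/10057 ≈ -0.90275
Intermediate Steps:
Z = -680 (Z = -8*85 = -680)
P = -4459 (P = 91*(-49) = -4459)
y(s, J) = -679*s + 177*J (y(s, J) = (-680*s + 177*J) + s = -679*s + 177*J)
T = 25279 (T = 20820 - 1*(-4459) = 20820 + 4459 = 25279)
(T - 43437)/(y(2, 3) + 20941) = (25279 - 43437)/((-679*2 + 177*3) + 20941) = -18158/((-1358 + 531) + 20941) = -18158/(-827 + 20941) = -18158/20114 = -18158*1/20114 = -9079/10057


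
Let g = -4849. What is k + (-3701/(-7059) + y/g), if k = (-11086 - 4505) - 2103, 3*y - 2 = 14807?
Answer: -46589725814/2633007 ≈ -17695.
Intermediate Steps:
y = 14809/3 (y = ⅔ + (⅓)*14807 = ⅔ + 14807/3 = 14809/3 ≈ 4936.3)
k = -17694 (k = -15591 - 2103 = -17694)
k + (-3701/(-7059) + y/g) = -17694 + (-3701/(-7059) + (14809/3)/(-4849)) = -17694 + (-3701*(-1/7059) + (14809/3)*(-1/4849)) = -17694 + (3701/7059 - 14809/14547) = -17694 - 1299956/2633007 = -46589725814/2633007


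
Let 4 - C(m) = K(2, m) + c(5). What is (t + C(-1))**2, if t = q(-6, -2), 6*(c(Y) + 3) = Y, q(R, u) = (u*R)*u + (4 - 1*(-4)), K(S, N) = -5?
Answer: 841/36 ≈ 23.361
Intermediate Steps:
q(R, u) = 8 + R*u**2 (q(R, u) = (R*u)*u + (4 + 4) = R*u**2 + 8 = 8 + R*u**2)
c(Y) = -3 + Y/6
t = -16 (t = 8 - 6*(-2)**2 = 8 - 6*4 = 8 - 24 = -16)
C(m) = 67/6 (C(m) = 4 - (-5 + (-3 + (1/6)*5)) = 4 - (-5 + (-3 + 5/6)) = 4 - (-5 - 13/6) = 4 - 1*(-43/6) = 4 + 43/6 = 67/6)
(t + C(-1))**2 = (-16 + 67/6)**2 = (-29/6)**2 = 841/36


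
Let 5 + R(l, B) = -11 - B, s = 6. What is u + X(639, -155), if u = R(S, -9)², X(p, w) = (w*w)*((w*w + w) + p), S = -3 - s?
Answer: 588828774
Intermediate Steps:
S = -9 (S = -3 - 1*6 = -3 - 6 = -9)
R(l, B) = -16 - B (R(l, B) = -5 + (-11 - B) = -16 - B)
X(p, w) = w²*(p + w + w²) (X(p, w) = w²*((w² + w) + p) = w²*((w + w²) + p) = w²*(p + w + w²))
u = 49 (u = (-16 - 1*(-9))² = (-16 + 9)² = (-7)² = 49)
u + X(639, -155) = 49 + (-155)²*(639 - 155 + (-155)²) = 49 + 24025*(639 - 155 + 24025) = 49 + 24025*24509 = 49 + 588828725 = 588828774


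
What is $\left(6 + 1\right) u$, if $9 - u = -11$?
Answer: $140$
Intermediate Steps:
$u = 20$ ($u = 9 - -11 = 9 + 11 = 20$)
$\left(6 + 1\right) u = \left(6 + 1\right) 20 = 7 \cdot 20 = 140$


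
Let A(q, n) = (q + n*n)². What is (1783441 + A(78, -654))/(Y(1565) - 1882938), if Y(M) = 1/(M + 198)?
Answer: -322645730653151/3319619693 ≈ -97194.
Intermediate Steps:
A(q, n) = (q + n²)²
Y(M) = 1/(198 + M)
(1783441 + A(78, -654))/(Y(1565) - 1882938) = (1783441 + (78 + (-654)²)²)/(1/(198 + 1565) - 1882938) = (1783441 + (78 + 427716)²)/(1/1763 - 1882938) = (1783441 + 427794²)/(1/1763 - 1882938) = (1783441 + 183007706436)/(-3319619693/1763) = 183009489877*(-1763/3319619693) = -322645730653151/3319619693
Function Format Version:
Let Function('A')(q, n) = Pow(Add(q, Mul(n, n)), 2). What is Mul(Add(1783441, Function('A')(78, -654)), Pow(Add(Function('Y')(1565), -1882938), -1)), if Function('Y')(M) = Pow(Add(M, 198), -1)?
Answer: Rational(-322645730653151, 3319619693) ≈ -97194.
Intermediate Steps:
Function('A')(q, n) = Pow(Add(q, Pow(n, 2)), 2)
Function('Y')(M) = Pow(Add(198, M), -1)
Mul(Add(1783441, Function('A')(78, -654)), Pow(Add(Function('Y')(1565), -1882938), -1)) = Mul(Add(1783441, Pow(Add(78, Pow(-654, 2)), 2)), Pow(Add(Pow(Add(198, 1565), -1), -1882938), -1)) = Mul(Add(1783441, Pow(Add(78, 427716), 2)), Pow(Add(Pow(1763, -1), -1882938), -1)) = Mul(Add(1783441, Pow(427794, 2)), Pow(Add(Rational(1, 1763), -1882938), -1)) = Mul(Add(1783441, 183007706436), Pow(Rational(-3319619693, 1763), -1)) = Mul(183009489877, Rational(-1763, 3319619693)) = Rational(-322645730653151, 3319619693)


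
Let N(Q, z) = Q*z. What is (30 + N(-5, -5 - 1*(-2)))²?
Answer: 2025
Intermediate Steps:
(30 + N(-5, -5 - 1*(-2)))² = (30 - 5*(-5 - 1*(-2)))² = (30 - 5*(-5 + 2))² = (30 - 5*(-3))² = (30 + 15)² = 45² = 2025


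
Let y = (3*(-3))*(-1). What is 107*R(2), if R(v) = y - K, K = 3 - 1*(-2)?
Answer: 428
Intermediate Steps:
y = 9 (y = -9*(-1) = 9)
K = 5 (K = 3 + 2 = 5)
R(v) = 4 (R(v) = 9 - 1*5 = 9 - 5 = 4)
107*R(2) = 107*4 = 428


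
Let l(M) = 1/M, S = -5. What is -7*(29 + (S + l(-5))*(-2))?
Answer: -1379/5 ≈ -275.80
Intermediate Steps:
l(M) = 1/M
-7*(29 + (S + l(-5))*(-2)) = -7*(29 + (-5 + 1/(-5))*(-2)) = -7*(29 + (-5 - 1/5)*(-2)) = -7*(29 - 26/5*(-2)) = -7*(29 + 52/5) = -7*197/5 = -1379/5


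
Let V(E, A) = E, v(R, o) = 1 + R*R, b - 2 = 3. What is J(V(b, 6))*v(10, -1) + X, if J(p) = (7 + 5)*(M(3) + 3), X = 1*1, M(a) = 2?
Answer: 6061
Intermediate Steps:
b = 5 (b = 2 + 3 = 5)
v(R, o) = 1 + R²
X = 1
J(p) = 60 (J(p) = (7 + 5)*(2 + 3) = 12*5 = 60)
J(V(b, 6))*v(10, -1) + X = 60*(1 + 10²) + 1 = 60*(1 + 100) + 1 = 60*101 + 1 = 6060 + 1 = 6061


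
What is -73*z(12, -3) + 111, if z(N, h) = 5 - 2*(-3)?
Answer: -692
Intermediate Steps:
z(N, h) = 11 (z(N, h) = 5 + 6 = 11)
-73*z(12, -3) + 111 = -73*11 + 111 = -803 + 111 = -692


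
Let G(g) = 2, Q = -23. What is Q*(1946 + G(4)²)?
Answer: -44850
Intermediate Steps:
Q*(1946 + G(4)²) = -23*(1946 + 2²) = -23*(1946 + 4) = -23*1950 = -44850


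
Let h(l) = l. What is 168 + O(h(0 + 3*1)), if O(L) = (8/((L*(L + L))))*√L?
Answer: 168 + 4*√3/9 ≈ 168.77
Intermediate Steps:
O(L) = 4/L^(3/2) (O(L) = (8/((L*(2*L))))*√L = (8/((2*L²)))*√L = (8*(1/(2*L²)))*√L = (4/L²)*√L = 4/L^(3/2))
168 + O(h(0 + 3*1)) = 168 + 4/(0 + 3*1)^(3/2) = 168 + 4/(0 + 3)^(3/2) = 168 + 4/3^(3/2) = 168 + 4*(√3/9) = 168 + 4*√3/9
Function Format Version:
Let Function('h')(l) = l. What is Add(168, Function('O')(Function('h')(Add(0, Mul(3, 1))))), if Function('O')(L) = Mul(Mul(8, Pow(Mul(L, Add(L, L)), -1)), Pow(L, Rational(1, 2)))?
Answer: Add(168, Mul(Rational(4, 9), Pow(3, Rational(1, 2)))) ≈ 168.77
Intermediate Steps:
Function('O')(L) = Mul(4, Pow(L, Rational(-3, 2))) (Function('O')(L) = Mul(Mul(8, Pow(Mul(L, Mul(2, L)), -1)), Pow(L, Rational(1, 2))) = Mul(Mul(8, Pow(Mul(2, Pow(L, 2)), -1)), Pow(L, Rational(1, 2))) = Mul(Mul(8, Mul(Rational(1, 2), Pow(L, -2))), Pow(L, Rational(1, 2))) = Mul(Mul(4, Pow(L, -2)), Pow(L, Rational(1, 2))) = Mul(4, Pow(L, Rational(-3, 2))))
Add(168, Function('O')(Function('h')(Add(0, Mul(3, 1))))) = Add(168, Mul(4, Pow(Add(0, Mul(3, 1)), Rational(-3, 2)))) = Add(168, Mul(4, Pow(Add(0, 3), Rational(-3, 2)))) = Add(168, Mul(4, Pow(3, Rational(-3, 2)))) = Add(168, Mul(4, Mul(Rational(1, 9), Pow(3, Rational(1, 2))))) = Add(168, Mul(Rational(4, 9), Pow(3, Rational(1, 2))))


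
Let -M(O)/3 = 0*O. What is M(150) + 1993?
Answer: 1993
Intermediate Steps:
M(O) = 0 (M(O) = -0*O = -3*0 = 0)
M(150) + 1993 = 0 + 1993 = 1993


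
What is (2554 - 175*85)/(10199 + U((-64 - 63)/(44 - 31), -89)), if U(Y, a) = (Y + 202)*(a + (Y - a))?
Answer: -2082249/1406258 ≈ -1.4807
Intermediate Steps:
U(Y, a) = Y*(202 + Y) (U(Y, a) = (202 + Y)*Y = Y*(202 + Y))
(2554 - 175*85)/(10199 + U((-64 - 63)/(44 - 31), -89)) = (2554 - 175*85)/(10199 + ((-64 - 63)/(44 - 31))*(202 + (-64 - 63)/(44 - 31))) = (2554 - 14875)/(10199 + (-127/13)*(202 - 127/13)) = -12321/(10199 + (-127*1/13)*(202 - 127*1/13)) = -12321/(10199 - 127*(202 - 127/13)/13) = -12321/(10199 - 127/13*2499/13) = -12321/(10199 - 317373/169) = -12321/1406258/169 = -12321*169/1406258 = -2082249/1406258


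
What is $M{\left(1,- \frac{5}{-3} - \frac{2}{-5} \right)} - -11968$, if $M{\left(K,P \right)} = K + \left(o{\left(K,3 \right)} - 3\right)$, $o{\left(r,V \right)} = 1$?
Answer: $11967$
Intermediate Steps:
$M{\left(K,P \right)} = -2 + K$ ($M{\left(K,P \right)} = K + \left(1 - 3\right) = K - 2 = -2 + K$)
$M{\left(1,- \frac{5}{-3} - \frac{2}{-5} \right)} - -11968 = \left(-2 + 1\right) - -11968 = -1 + 11968 = 11967$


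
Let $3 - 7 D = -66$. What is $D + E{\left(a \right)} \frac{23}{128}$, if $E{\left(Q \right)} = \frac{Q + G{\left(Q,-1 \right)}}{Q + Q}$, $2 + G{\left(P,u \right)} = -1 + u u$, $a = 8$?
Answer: $\frac{71139}{7168} \approx 9.9245$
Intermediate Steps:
$D = \frac{69}{7}$ ($D = \frac{3}{7} - - \frac{66}{7} = \frac{3}{7} + \frac{66}{7} = \frac{69}{7} \approx 9.8571$)
$G{\left(P,u \right)} = -3 + u^{2}$ ($G{\left(P,u \right)} = -2 + \left(-1 + u u\right) = -2 + \left(-1 + u^{2}\right) = -3 + u^{2}$)
$E{\left(Q \right)} = \frac{-2 + Q}{2 Q}$ ($E{\left(Q \right)} = \frac{Q - \left(3 - \left(-1\right)^{2}\right)}{Q + Q} = \frac{Q + \left(-3 + 1\right)}{2 Q} = \left(Q - 2\right) \frac{1}{2 Q} = \left(-2 + Q\right) \frac{1}{2 Q} = \frac{-2 + Q}{2 Q}$)
$D + E{\left(a \right)} \frac{23}{128} = \frac{69}{7} + \frac{-2 + 8}{2 \cdot 8} \cdot \frac{23}{128} = \frac{69}{7} + \frac{1}{2} \cdot \frac{1}{8} \cdot 6 \cdot 23 \cdot \frac{1}{128} = \frac{69}{7} + \frac{3}{8} \cdot \frac{23}{128} = \frac{69}{7} + \frac{69}{1024} = \frac{71139}{7168}$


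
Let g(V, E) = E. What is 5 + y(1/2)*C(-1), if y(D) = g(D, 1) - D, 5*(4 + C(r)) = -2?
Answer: 14/5 ≈ 2.8000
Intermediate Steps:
C(r) = -22/5 (C(r) = -4 + (⅕)*(-2) = -4 - ⅖ = -22/5)
y(D) = 1 - D
5 + y(1/2)*C(-1) = 5 + (1 - 1/2)*(-22/5) = 5 + (1 - 1*½)*(-22/5) = 5 + (1 - ½)*(-22/5) = 5 + (½)*(-22/5) = 5 - 11/5 = 14/5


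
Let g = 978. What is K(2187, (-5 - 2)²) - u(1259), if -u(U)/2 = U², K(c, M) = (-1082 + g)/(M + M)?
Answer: 155337886/49 ≈ 3.1702e+6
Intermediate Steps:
K(c, M) = -52/M (K(c, M) = (-1082 + 978)/(M + M) = -104*1/(2*M) = -52/M)
u(U) = -2*U²
K(2187, (-5 - 2)²) - u(1259) = -52/(-5 - 2)² - (-2)*1259² = -52/((-7)²) - (-2)*1585081 = -52/49 - 1*(-3170162) = -52*1/49 + 3170162 = -52/49 + 3170162 = 155337886/49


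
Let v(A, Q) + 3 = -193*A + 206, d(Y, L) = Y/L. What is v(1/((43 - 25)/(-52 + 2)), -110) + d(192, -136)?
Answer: 112868/153 ≈ 737.70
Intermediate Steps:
v(A, Q) = 203 - 193*A (v(A, Q) = -3 + (-193*A + 206) = -3 + (206 - 193*A) = 203 - 193*A)
v(1/((43 - 25)/(-52 + 2)), -110) + d(192, -136) = (203 - 193*(-52 + 2)/(43 - 25)) + 192/(-136) = (203 - 193/(18/(-50))) + 192*(-1/136) = (203 - 193/(18*(-1/50))) - 24/17 = (203 - 193/(-9/25)) - 24/17 = (203 - 193*(-25/9)) - 24/17 = (203 + 4825/9) - 24/17 = 6652/9 - 24/17 = 112868/153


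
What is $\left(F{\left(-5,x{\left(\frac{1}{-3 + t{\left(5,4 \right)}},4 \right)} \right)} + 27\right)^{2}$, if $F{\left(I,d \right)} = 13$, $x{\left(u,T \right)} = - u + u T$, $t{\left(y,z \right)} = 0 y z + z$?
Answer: $1600$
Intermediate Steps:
$t{\left(y,z \right)} = z$ ($t{\left(y,z \right)} = 0 z + z = 0 + z = z$)
$x{\left(u,T \right)} = - u + T u$
$\left(F{\left(-5,x{\left(\frac{1}{-3 + t{\left(5,4 \right)}},4 \right)} \right)} + 27\right)^{2} = \left(13 + 27\right)^{2} = 40^{2} = 1600$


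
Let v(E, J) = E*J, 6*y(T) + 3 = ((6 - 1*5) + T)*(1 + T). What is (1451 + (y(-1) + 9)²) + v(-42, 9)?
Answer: 4581/4 ≈ 1145.3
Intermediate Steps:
y(T) = -½ + (1 + T)²/6 (y(T) = -½ + (((6 - 1*5) + T)*(1 + T))/6 = -½ + (((6 - 5) + T)*(1 + T))/6 = -½ + ((1 + T)*(1 + T))/6 = -½ + (1 + T)²/6)
(1451 + (y(-1) + 9)²) + v(-42, 9) = (1451 + ((-½ + (1 - 1)²/6) + 9)²) - 42*9 = (1451 + ((-½ + (⅙)*0²) + 9)²) - 378 = (1451 + ((-½ + (⅙)*0) + 9)²) - 378 = (1451 + ((-½ + 0) + 9)²) - 378 = (1451 + (-½ + 9)²) - 378 = (1451 + (17/2)²) - 378 = (1451 + 289/4) - 378 = 6093/4 - 378 = 4581/4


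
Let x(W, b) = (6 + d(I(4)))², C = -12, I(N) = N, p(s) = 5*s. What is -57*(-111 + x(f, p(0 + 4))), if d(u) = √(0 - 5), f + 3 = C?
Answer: 4560 - 684*I*√5 ≈ 4560.0 - 1529.5*I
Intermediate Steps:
f = -15 (f = -3 - 12 = -15)
d(u) = I*√5 (d(u) = √(-5) = I*√5)
x(W, b) = (6 + I*√5)²
-57*(-111 + x(f, p(0 + 4))) = -57*(-111 + (6 + I*√5)²) = 6327 - 57*(6 + I*√5)²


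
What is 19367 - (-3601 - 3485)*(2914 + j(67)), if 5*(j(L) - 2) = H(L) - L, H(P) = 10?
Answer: 103006813/5 ≈ 2.0601e+7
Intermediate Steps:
j(L) = 4 - L/5 (j(L) = 2 + (10 - L)/5 = 2 + (2 - L/5) = 4 - L/5)
19367 - (-3601 - 3485)*(2914 + j(67)) = 19367 - (-3601 - 3485)*(2914 + (4 - ⅕*67)) = 19367 - (-7086)*(2914 + (4 - 67/5)) = 19367 - (-7086)*(2914 - 47/5) = 19367 - (-7086)*14523/5 = 19367 - 1*(-102909978/5) = 19367 + 102909978/5 = 103006813/5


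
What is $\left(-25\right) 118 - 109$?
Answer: $-3059$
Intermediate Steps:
$\left(-25\right) 118 - 109 = -2950 - 109 = -3059$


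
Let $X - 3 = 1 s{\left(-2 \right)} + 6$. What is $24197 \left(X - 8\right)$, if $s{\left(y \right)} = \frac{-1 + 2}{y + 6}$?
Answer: $\frac{120985}{4} \approx 30246.0$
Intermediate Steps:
$s{\left(y \right)} = \frac{1}{6 + y}$ ($s{\left(y \right)} = 1 \frac{1}{6 + y} = \frac{1}{6 + y}$)
$X = \frac{37}{4}$ ($X = 3 + \left(1 \frac{1}{6 - 2} + 6\right) = 3 + \left(1 \cdot \frac{1}{4} + 6\right) = 3 + \left(\frac{1}{4} + 6\right) = 3 + \frac{25}{4} = \frac{37}{4} \approx 9.25$)
$24197 \left(X - 8\right) = 24197 \left(\frac{37}{4} - 8\right) = 24197 \cdot \frac{5}{4} = \frac{120985}{4}$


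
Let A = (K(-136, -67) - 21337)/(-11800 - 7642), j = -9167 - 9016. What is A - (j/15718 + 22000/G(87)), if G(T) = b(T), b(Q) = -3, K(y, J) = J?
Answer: 115948890653/15806346 ≈ 7335.6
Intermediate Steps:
j = -18183
G(T) = -3
A = 10702/9721 (A = (-67 - 21337)/(-11800 - 7642) = -21404/(-19442) = -21404*(-1/19442) = 10702/9721 ≈ 1.1009)
A - (j/15718 + 22000/G(87)) = 10702/9721 - (-18183/15718 + 22000/(-3)) = 10702/9721 - (-18183*1/15718 + 22000*(-⅓)) = 10702/9721 - (-627/542 - 22000/3) = 10702/9721 - 1*(-11925881/1626) = 10702/9721 + 11925881/1626 = 115948890653/15806346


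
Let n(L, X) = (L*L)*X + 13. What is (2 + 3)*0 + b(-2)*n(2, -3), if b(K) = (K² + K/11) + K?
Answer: 20/11 ≈ 1.8182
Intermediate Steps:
b(K) = K² + 12*K/11 (b(K) = (K² + K/11) + K = K² + 12*K/11)
n(L, X) = 13 + X*L² (n(L, X) = L²*X + 13 = X*L² + 13 = 13 + X*L²)
(2 + 3)*0 + b(-2)*n(2, -3) = (2 + 3)*0 + ((1/11)*(-2)*(12 + 11*(-2)))*(13 - 3*2²) = 5*0 + ((1/11)*(-2)*(12 - 22))*(13 - 3*4) = 0 + ((1/11)*(-2)*(-10))*(13 - 12) = 0 + (20/11)*1 = 0 + 20/11 = 20/11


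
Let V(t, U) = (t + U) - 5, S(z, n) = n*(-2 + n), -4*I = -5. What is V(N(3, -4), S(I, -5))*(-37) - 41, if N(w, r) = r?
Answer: -1003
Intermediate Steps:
I = 5/4 (I = -¼*(-5) = 5/4 ≈ 1.2500)
V(t, U) = -5 + U + t (V(t, U) = (U + t) - 5 = -5 + U + t)
V(N(3, -4), S(I, -5))*(-37) - 41 = (-5 - 5*(-2 - 5) - 4)*(-37) - 41 = (-5 - 5*(-7) - 4)*(-37) - 41 = (-5 + 35 - 4)*(-37) - 41 = 26*(-37) - 41 = -962 - 41 = -1003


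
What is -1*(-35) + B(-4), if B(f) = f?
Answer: 31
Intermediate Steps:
-1*(-35) + B(-4) = -1*(-35) - 4 = 35 - 4 = 31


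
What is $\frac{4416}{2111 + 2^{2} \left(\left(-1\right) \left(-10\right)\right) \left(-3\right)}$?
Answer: $\frac{4416}{1991} \approx 2.218$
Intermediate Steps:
$\frac{4416}{2111 + 2^{2} \left(\left(-1\right) \left(-10\right)\right) \left(-3\right)} = \frac{4416}{2111 + 4 \cdot 10 \left(-3\right)} = \frac{4416}{2111 + 40 \left(-3\right)} = \frac{4416}{2111 - 120} = \frac{4416}{1991}$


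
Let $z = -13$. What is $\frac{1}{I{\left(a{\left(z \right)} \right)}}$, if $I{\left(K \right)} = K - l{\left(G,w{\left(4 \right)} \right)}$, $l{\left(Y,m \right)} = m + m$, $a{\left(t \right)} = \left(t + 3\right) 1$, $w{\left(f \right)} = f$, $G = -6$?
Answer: $- \frac{1}{18} \approx -0.055556$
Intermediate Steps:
$a{\left(t \right)} = 3 + t$ ($a{\left(t \right)} = \left(3 + t\right) 1 = 3 + t$)
$l{\left(Y,m \right)} = 2 m$
$I{\left(K \right)} = -8 + K$ ($I{\left(K \right)} = K - 2 \cdot 4 = K - 8 = -8 + K$)
$\frac{1}{I{\left(a{\left(z \right)} \right)}} = \frac{1}{-8 + \left(3 - 13\right)} = \frac{1}{-8 - 10} = \frac{1}{-18} = - \frac{1}{18}$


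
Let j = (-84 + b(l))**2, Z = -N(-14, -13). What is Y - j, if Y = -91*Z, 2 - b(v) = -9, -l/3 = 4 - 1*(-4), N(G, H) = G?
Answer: -6603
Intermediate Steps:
l = -24 (l = -3*(4 - 1*(-4)) = -3*(4 + 4) = -3*8 = -24)
b(v) = 11 (b(v) = 2 - 1*(-9) = 2 + 9 = 11)
Z = 14 (Z = -1*(-14) = 14)
j = 5329 (j = (-84 + 11)**2 = (-73)**2 = 5329)
Y = -1274 (Y = -91*14 = -1274)
Y - j = -1274 - 1*5329 = -1274 - 5329 = -6603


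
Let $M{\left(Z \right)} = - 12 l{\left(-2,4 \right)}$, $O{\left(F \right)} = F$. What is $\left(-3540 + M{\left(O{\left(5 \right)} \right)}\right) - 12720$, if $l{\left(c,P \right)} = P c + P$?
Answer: $-16212$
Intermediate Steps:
$l{\left(c,P \right)} = P + P c$
$M{\left(Z \right)} = 48$ ($M{\left(Z \right)} = - 12 \cdot 4 \left(1 - 2\right) = - 12 \cdot 4 \left(-1\right) = \left(-12\right) \left(-4\right) = 48$)
$\left(-3540 + M{\left(O{\left(5 \right)} \right)}\right) - 12720 = \left(-3540 + 48\right) - 12720 = -3492 - 12720 = -16212$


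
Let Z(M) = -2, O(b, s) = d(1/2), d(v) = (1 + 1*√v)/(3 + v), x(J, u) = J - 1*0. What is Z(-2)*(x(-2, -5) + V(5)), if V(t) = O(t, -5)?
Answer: 24/7 - 2*√2/7 ≈ 3.0245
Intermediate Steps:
x(J, u) = J (x(J, u) = J + 0 = J)
d(v) = (1 + √v)/(3 + v)
O(b, s) = 2/7 + √2/7 (O(b, s) = (1 + √(1/2))/(3 + 1/2) = (1 + √(½))/(3 + ½) = (1 + √2/2)/(7/2) = 2*(1 + √2/2)/7 = 2/7 + √2/7)
V(t) = 2/7 + √2/7
Z(-2)*(x(-2, -5) + V(5)) = -2*(-2 + (2/7 + √2/7)) = -2*(-12/7 + √2/7) = 24/7 - 2*√2/7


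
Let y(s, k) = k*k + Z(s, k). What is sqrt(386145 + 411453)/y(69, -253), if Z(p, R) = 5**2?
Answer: 3*sqrt(88622)/64034 ≈ 0.013947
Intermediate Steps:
Z(p, R) = 25
y(s, k) = 25 + k**2 (y(s, k) = k*k + 25 = k**2 + 25 = 25 + k**2)
sqrt(386145 + 411453)/y(69, -253) = sqrt(386145 + 411453)/(25 + (-253)**2) = sqrt(797598)/(25 + 64009) = (3*sqrt(88622))/64034 = (3*sqrt(88622))*(1/64034) = 3*sqrt(88622)/64034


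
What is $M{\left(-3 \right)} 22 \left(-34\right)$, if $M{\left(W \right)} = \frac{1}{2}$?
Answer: $-374$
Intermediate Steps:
$M{\left(W \right)} = \frac{1}{2}$
$M{\left(-3 \right)} 22 \left(-34\right) = \frac{1}{2} \cdot 22 \left(-34\right) = 11 \left(-34\right) = -374$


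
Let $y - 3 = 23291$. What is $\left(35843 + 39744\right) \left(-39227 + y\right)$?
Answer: $-1204327671$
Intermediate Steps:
$y = 23294$ ($y = 3 + 23291 = 23294$)
$\left(35843 + 39744\right) \left(-39227 + y\right) = \left(35843 + 39744\right) \left(-39227 + 23294\right) = 75587 \left(-15933\right) = -1204327671$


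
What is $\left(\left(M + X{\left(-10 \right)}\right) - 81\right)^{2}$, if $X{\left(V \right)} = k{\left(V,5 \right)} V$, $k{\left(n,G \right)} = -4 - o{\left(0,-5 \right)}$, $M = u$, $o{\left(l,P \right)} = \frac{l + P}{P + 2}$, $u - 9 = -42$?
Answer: $\frac{29584}{9} \approx 3287.1$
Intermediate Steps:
$u = -33$ ($u = 9 - 42 = -33$)
$o{\left(l,P \right)} = \frac{P + l}{2 + P}$
$M = -33$
$k{\left(n,G \right)} = - \frac{17}{3}$ ($k{\left(n,G \right)} = -4 - \frac{-5 + 0}{2 - 5} = -4 - \frac{1}{-3} \left(-5\right) = -4 - \left(- \frac{1}{3}\right) \left(-5\right) = -4 - \frac{5}{3} = - \frac{17}{3}$)
$X{\left(V \right)} = - \frac{17 V}{3}$
$\left(\left(M + X{\left(-10 \right)}\right) - 81\right)^{2} = \left(\left(-33 - - \frac{170}{3}\right) - 81\right)^{2} = \left(\left(-33 + \frac{170}{3}\right) - 81\right)^{2} = \left(\frac{71}{3} - 81\right)^{2} = \left(- \frac{172}{3}\right)^{2} = \frac{29584}{9}$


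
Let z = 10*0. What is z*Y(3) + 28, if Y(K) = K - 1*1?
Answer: 28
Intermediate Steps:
Y(K) = -1 + K (Y(K) = K - 1 = -1 + K)
z = 0
z*Y(3) + 28 = 0*(-1 + 3) + 28 = 0*2 + 28 = 0 + 28 = 28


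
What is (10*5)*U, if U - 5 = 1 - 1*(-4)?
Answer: 500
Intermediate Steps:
U = 10 (U = 5 + (1 - 1*(-4)) = 5 + (1 + 4) = 5 + 5 = 10)
(10*5)*U = (10*5)*10 = 50*10 = 500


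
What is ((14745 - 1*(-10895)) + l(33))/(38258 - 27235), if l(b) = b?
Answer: 25673/11023 ≈ 2.3290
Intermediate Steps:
((14745 - 1*(-10895)) + l(33))/(38258 - 27235) = ((14745 - 1*(-10895)) + 33)/(38258 - 27235) = ((14745 + 10895) + 33)/11023 = (25640 + 33)*(1/11023) = 25673*(1/11023) = 25673/11023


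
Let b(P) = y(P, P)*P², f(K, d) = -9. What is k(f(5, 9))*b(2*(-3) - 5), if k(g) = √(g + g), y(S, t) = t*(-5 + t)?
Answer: 63888*I*√2 ≈ 90351.0*I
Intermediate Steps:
k(g) = √2*√g (k(g) = √(2*g) = √2*√g)
b(P) = P³*(-5 + P) (b(P) = (P*(-5 + P))*P² = P³*(-5 + P))
k(f(5, 9))*b(2*(-3) - 5) = (√2*√(-9))*((2*(-3) - 5)³*(-5 + (2*(-3) - 5))) = (√2*(3*I))*((-6 - 5)³*(-5 + (-6 - 5))) = (3*I*√2)*((-11)³*(-5 - 11)) = (3*I*√2)*(-1331*(-16)) = (3*I*√2)*21296 = 63888*I*√2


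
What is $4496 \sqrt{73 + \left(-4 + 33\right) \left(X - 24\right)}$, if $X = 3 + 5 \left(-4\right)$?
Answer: $26976 i \sqrt{31} \approx 1.502 \cdot 10^{5} i$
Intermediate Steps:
$X = -17$ ($X = 3 - 20 = -17$)
$4496 \sqrt{73 + \left(-4 + 33\right) \left(X - 24\right)} = 4496 \sqrt{73 + \left(-4 + 33\right) \left(-17 - 24\right)} = 4496 \sqrt{73 + 29 \left(-17 - 24\right)} = 4496 \sqrt{73 + 29 \left(-41\right)} = 4496 \sqrt{73 - 1189} = 4496 \sqrt{-1116} = 4496 \cdot 6 i \sqrt{31} = 26976 i \sqrt{31}$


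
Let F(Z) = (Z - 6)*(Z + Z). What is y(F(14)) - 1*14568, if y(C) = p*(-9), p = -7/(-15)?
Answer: -72861/5 ≈ -14572.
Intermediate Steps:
F(Z) = 2*Z*(-6 + Z) (F(Z) = (-6 + Z)*(2*Z) = 2*Z*(-6 + Z))
p = 7/15 (p = -7*(-1/15) = 7/15 ≈ 0.46667)
y(C) = -21/5 (y(C) = (7/15)*(-9) = -21/5)
y(F(14)) - 1*14568 = -21/5 - 1*14568 = -21/5 - 14568 = -72861/5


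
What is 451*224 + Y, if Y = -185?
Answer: 100839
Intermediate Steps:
451*224 + Y = 451*224 - 185 = 101024 - 185 = 100839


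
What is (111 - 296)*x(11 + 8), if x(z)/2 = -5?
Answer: 1850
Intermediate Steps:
x(z) = -10 (x(z) = 2*(-5) = -10)
(111 - 296)*x(11 + 8) = (111 - 296)*(-10) = -185*(-10) = 1850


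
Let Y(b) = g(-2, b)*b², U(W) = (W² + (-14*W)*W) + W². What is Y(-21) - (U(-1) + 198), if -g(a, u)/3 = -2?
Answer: 2460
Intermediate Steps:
g(a, u) = 6 (g(a, u) = -3*(-2) = 6)
U(W) = -12*W² (U(W) = (W² - 14*W²) + W² = -13*W² + W² = -12*W²)
Y(b) = 6*b²
Y(-21) - (U(-1) + 198) = 6*(-21)² - (-12*(-1)² + 198) = 6*441 - (-12*1 + 198) = 2646 - (-12 + 198) = 2646 - 1*186 = 2646 - 186 = 2460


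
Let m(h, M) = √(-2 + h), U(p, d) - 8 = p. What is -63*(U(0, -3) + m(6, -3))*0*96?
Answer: 0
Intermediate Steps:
U(p, d) = 8 + p
-63*(U(0, -3) + m(6, -3))*0*96 = -63*((8 + 0) + √(-2 + 6))*0*96 = -63*(8 + √4)*0*96 = -63*(8 + 2)*0*96 = -630*0*96 = -63*0*96 = 0*96 = 0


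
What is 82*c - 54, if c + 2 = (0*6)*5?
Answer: -218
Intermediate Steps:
c = -2 (c = -2 + (0*6)*5 = -2 + 0*5 = -2 + 0 = -2)
82*c - 54 = 82*(-2) - 54 = -164 - 54 = -218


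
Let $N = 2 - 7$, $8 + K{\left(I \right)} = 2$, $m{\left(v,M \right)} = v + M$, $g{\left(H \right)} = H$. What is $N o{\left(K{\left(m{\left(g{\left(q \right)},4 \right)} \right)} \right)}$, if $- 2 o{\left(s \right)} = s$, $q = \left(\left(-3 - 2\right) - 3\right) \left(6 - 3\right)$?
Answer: $-15$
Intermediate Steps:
$q = -24$ ($q = \left(\left(-3 - 2\right) - 3\right) 3 = \left(-5 - 3\right) 3 = \left(-8\right) 3 = -24$)
$m{\left(v,M \right)} = M + v$
$K{\left(I \right)} = -6$ ($K{\left(I \right)} = -8 + 2 = -6$)
$o{\left(s \right)} = - \frac{s}{2}$
$N = -5$
$N o{\left(K{\left(m{\left(g{\left(q \right)},4 \right)} \right)} \right)} = - 5 \left(\left(- \frac{1}{2}\right) \left(-6\right)\right) = \left(-5\right) 3 = -15$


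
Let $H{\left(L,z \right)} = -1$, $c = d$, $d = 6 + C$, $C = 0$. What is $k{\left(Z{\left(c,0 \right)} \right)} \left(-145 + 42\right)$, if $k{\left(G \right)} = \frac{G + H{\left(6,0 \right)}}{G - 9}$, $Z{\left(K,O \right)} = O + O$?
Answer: $- \frac{103}{9} \approx -11.444$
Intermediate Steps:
$d = 6$ ($d = 6 + 0 = 6$)
$c = 6$
$Z{\left(K,O \right)} = 2 O$
$k{\left(G \right)} = \frac{-1 + G}{-9 + G}$ ($k{\left(G \right)} = \frac{G - 1}{G - 9} = \frac{-1 + G}{-9 + G}$)
$k{\left(Z{\left(c,0 \right)} \right)} \left(-145 + 42\right) = \frac{-1 + 2 \cdot 0}{-9 + 2 \cdot 0} \left(-145 + 42\right) = \frac{-1 + 0}{-9 + 0} \left(-103\right) = \frac{1}{-9} \left(-1\right) \left(-103\right) = \left(- \frac{1}{9}\right) \left(-1\right) \left(-103\right) = \frac{1}{9} \left(-103\right) = - \frac{103}{9}$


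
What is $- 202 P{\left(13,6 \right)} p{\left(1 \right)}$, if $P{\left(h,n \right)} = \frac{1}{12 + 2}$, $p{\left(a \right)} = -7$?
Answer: $101$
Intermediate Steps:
$P{\left(h,n \right)} = \frac{1}{14}$
$- 202 P{\left(13,6 \right)} p{\left(1 \right)} = \left(-202\right) \frac{1}{14} \left(-7\right) = \left(- \frac{101}{7}\right) \left(-7\right) = 101$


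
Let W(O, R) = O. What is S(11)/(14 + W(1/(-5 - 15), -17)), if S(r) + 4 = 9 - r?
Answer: -40/93 ≈ -0.43011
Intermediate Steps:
S(r) = 5 - r (S(r) = -4 + (9 - r) = 5 - r)
S(11)/(14 + W(1/(-5 - 15), -17)) = (5 - 1*11)/(14 + 1/(-5 - 15)) = (5 - 11)/(14 + 1/(-20)) = -6/(14 - 1/20) = -6/279/20 = -6*20/279 = -40/93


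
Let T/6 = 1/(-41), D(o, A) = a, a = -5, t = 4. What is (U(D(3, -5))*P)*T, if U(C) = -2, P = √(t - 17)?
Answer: 12*I*√13/41 ≈ 1.0553*I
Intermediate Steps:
D(o, A) = -5
T = -6/41 (T = 6/(-41) = 6*(-1/41) = -6/41 ≈ -0.14634)
P = I*√13 (P = √(4 - 17) = √(-13) = I*√13 ≈ 3.6056*I)
(U(D(3, -5))*P)*T = -2*I*√13*(-6/41) = 12*I*√13/41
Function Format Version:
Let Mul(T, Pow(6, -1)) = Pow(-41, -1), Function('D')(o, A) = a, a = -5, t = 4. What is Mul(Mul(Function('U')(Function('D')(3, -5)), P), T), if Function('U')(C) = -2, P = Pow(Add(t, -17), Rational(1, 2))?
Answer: Mul(Rational(12, 41), I, Pow(13, Rational(1, 2))) ≈ Mul(1.0553, I)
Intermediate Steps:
Function('D')(o, A) = -5
T = Rational(-6, 41) (T = Mul(6, Pow(-41, -1)) = Mul(6, Rational(-1, 41)) = Rational(-6, 41) ≈ -0.14634)
P = Mul(I, Pow(13, Rational(1, 2))) (P = Pow(Add(4, -17), Rational(1, 2)) = Pow(-13, Rational(1, 2)) = Mul(I, Pow(13, Rational(1, 2))) ≈ Mul(3.6056, I))
Mul(Mul(Function('U')(Function('D')(3, -5)), P), T) = Mul(Mul(-2, Mul(I, Pow(13, Rational(1, 2)))), Rational(-6, 41)) = Mul(Mul(-2, I, Pow(13, Rational(1, 2))), Rational(-6, 41)) = Mul(Rational(12, 41), I, Pow(13, Rational(1, 2)))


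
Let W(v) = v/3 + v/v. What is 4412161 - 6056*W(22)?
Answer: 13085083/3 ≈ 4.3617e+6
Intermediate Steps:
W(v) = 1 + v/3 (W(v) = v*(1/3) + 1 = v/3 + 1 = 1 + v/3)
4412161 - 6056*W(22) = 4412161 - 6056*(1 + (1/3)*22) = 4412161 - 6056*(1 + 22/3) = 4412161 - 6056*25/3 = 4412161 - 151400/3 = 13085083/3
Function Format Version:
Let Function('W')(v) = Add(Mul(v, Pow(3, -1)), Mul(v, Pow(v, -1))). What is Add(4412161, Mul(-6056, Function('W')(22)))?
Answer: Rational(13085083, 3) ≈ 4.3617e+6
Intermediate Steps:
Function('W')(v) = Add(1, Mul(Rational(1, 3), v)) (Function('W')(v) = Add(Mul(v, Rational(1, 3)), 1) = Add(Mul(Rational(1, 3), v), 1) = Add(1, Mul(Rational(1, 3), v)))
Add(4412161, Mul(-6056, Function('W')(22))) = Add(4412161, Mul(-6056, Add(1, Mul(Rational(1, 3), 22)))) = Add(4412161, Mul(-6056, Add(1, Rational(22, 3)))) = Add(4412161, Mul(-6056, Rational(25, 3))) = Add(4412161, Rational(-151400, 3)) = Rational(13085083, 3)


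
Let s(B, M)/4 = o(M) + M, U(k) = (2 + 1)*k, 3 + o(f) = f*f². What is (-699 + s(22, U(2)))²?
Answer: 31329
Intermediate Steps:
o(f) = -3 + f³ (o(f) = -3 + f*f² = -3 + f³)
U(k) = 3*k
s(B, M) = -12 + 4*M + 4*M³ (s(B, M) = 4*((-3 + M³) + M) = 4*(-3 + M + M³) = -12 + 4*M + 4*M³)
(-699 + s(22, U(2)))² = (-699 + (-12 + 4*(3*2) + 4*(3*2)³))² = (-699 + (-12 + 4*6 + 4*6³))² = (-699 + (-12 + 24 + 4*216))² = (-699 + (-12 + 24 + 864))² = (-699 + 876)² = 177² = 31329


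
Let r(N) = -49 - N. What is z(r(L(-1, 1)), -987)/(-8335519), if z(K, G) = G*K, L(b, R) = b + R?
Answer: -48363/8335519 ≈ -0.0058020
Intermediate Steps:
L(b, R) = R + b
z(r(L(-1, 1)), -987)/(-8335519) = -987*(-49 - (1 - 1))/(-8335519) = -987*(-49 - 1*0)*(-1/8335519) = -987*(-49 + 0)*(-1/8335519) = -987*(-49)*(-1/8335519) = 48363*(-1/8335519) = -48363/8335519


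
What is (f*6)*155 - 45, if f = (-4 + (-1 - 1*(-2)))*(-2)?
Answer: 5535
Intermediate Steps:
f = 6 (f = (-4 + (-1 + 2))*(-2) = (-4 + 1)*(-2) = -3*(-2) = 6)
(f*6)*155 - 45 = (6*6)*155 - 45 = 36*155 - 45 = 5580 - 45 = 5535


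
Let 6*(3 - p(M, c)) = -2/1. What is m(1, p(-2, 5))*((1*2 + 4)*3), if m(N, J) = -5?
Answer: -90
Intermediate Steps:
p(M, c) = 10/3 (p(M, c) = 3 - (-1)/(3*1) = 3 - (-1)/3 = 3 - 1/6*(-2) = 3 + 1/3 = 10/3)
m(1, p(-2, 5))*((1*2 + 4)*3) = -5*(1*2 + 4)*3 = -5*(2 + 4)*3 = -30*3 = -5*18 = -90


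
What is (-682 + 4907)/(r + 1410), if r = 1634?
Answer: 4225/3044 ≈ 1.3880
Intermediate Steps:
(-682 + 4907)/(r + 1410) = (-682 + 4907)/(1634 + 1410) = 4225/3044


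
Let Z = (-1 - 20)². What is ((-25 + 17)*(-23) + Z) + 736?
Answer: 1361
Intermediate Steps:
Z = 441 (Z = (-21)² = 441)
((-25 + 17)*(-23) + Z) + 736 = ((-25 + 17)*(-23) + 441) + 736 = (-8*(-23) + 441) + 736 = (184 + 441) + 736 = 625 + 736 = 1361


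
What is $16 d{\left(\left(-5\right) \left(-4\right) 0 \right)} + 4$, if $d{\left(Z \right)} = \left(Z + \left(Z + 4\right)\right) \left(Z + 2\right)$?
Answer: $132$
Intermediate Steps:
$d{\left(Z \right)} = \left(2 + Z\right) \left(4 + 2 Z\right)$ ($d{\left(Z \right)} = \left(Z + \left(4 + Z\right)\right) \left(2 + Z\right) = \left(4 + 2 Z\right) \left(2 + Z\right) = \left(2 + Z\right) \left(4 + 2 Z\right)$)
$16 d{\left(\left(-5\right) \left(-4\right) 0 \right)} + 4 = 16 \left(8 + 2 \left(\left(-5\right) \left(-4\right) 0\right)^{2} + 8 \left(-5\right) \left(-4\right) 0\right) + 4 = 16 \left(8 + 2 \left(20 \cdot 0\right)^{2} + 8 \cdot 20 \cdot 0\right) + 4 = 16 \left(8 + 2 \cdot 0^{2} + 8 \cdot 0\right) + 4 = 16 \left(8 + 2 \cdot 0 + 0\right) + 4 = 16 \left(8 + 0 + 0\right) + 4 = 16 \cdot 8 + 4 = 128 + 4 = 132$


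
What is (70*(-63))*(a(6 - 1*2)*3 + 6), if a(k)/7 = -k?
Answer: 343980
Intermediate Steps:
a(k) = -7*k (a(k) = 7*(-k) = -7*k)
(70*(-63))*(a(6 - 1*2)*3 + 6) = (70*(-63))*(-7*(6 - 1*2)*3 + 6) = -4410*(-7*(6 - 2)*3 + 6) = -4410*(-7*4*3 + 6) = -4410*(-28*3 + 6) = -4410*(-84 + 6) = -4410*(-78) = 343980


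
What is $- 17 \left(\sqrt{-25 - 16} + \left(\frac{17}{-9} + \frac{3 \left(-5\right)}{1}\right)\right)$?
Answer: $\frac{2584}{9} - 17 i \sqrt{41} \approx 287.11 - 108.85 i$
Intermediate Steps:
$- 17 \left(\sqrt{-25 - 16} + \left(\frac{17}{-9} + \frac{3 \left(-5\right)}{1}\right)\right) = - 17 \left(\sqrt{-41} + \left(17 \left(- \frac{1}{9}\right) - 15\right)\right) = - 17 \left(i \sqrt{41} - \frac{152}{9}\right) = - 17 \left(- \frac{152}{9} + i \sqrt{41}\right) = \frac{2584}{9} - 17 i \sqrt{41}$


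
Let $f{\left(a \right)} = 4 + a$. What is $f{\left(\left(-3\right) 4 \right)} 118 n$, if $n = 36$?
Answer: $-33984$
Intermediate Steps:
$f{\left(\left(-3\right) 4 \right)} 118 n = \left(4 - 12\right) 118 \cdot 36 = \left(-8\right) 118 \cdot 36 = \left(-944\right) 36 = -33984$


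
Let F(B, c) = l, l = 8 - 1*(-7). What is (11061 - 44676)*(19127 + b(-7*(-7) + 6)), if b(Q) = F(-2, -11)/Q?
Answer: -7072596000/11 ≈ -6.4296e+8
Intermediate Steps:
l = 15 (l = 8 + 7 = 15)
F(B, c) = 15
b(Q) = 15/Q
(11061 - 44676)*(19127 + b(-7*(-7) + 6)) = (11061 - 44676)*(19127 + 15/(-7*(-7) + 6)) = -33615*(19127 + 15/(49 + 6)) = -33615*(19127 + 15/55) = -33615*(19127 + 15*(1/55)) = -33615*(19127 + 3/11) = -33615*210400/11 = -7072596000/11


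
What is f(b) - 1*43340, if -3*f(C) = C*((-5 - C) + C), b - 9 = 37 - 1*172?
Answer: -43550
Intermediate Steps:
b = -126 (b = 9 + (37 - 1*172) = 9 + (37 - 172) = 9 - 135 = -126)
f(C) = 5*C/3 (f(C) = -C*((-5 - C) + C)/3 = -C*(-5)/3 = -(-5)*C/3 = 5*C/3)
f(b) - 1*43340 = (5/3)*(-126) - 1*43340 = -210 - 43340 = -43550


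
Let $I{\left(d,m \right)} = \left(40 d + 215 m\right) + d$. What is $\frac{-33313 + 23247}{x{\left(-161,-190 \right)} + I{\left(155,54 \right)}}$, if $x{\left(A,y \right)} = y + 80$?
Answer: $- \frac{10066}{17855} \approx -0.56376$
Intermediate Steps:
$I{\left(d,m \right)} = 41 d + 215 m$
$x{\left(A,y \right)} = 80 + y$
$\frac{-33313 + 23247}{x{\left(-161,-190 \right)} + I{\left(155,54 \right)}} = \frac{-33313 + 23247}{\left(80 - 190\right) + \left(41 \cdot 155 + 215 \cdot 54\right)} = - \frac{10066}{-110 + \left(6355 + 11610\right)} = - \frac{10066}{-110 + 17965} = - \frac{10066}{17855}$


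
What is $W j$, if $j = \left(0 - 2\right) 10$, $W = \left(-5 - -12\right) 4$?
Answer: $-560$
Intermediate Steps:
$W = 28$ ($W = \left(-5 + 12\right) 4 = 7 \cdot 4 = 28$)
$j = -20$ ($j = \left(-2\right) 10 = -20$)
$W j = 28 \left(-20\right) = -560$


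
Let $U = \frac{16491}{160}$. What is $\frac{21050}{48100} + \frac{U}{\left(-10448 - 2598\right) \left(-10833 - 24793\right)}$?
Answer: $\frac{15653690421451}{35769222220160} \approx 0.43763$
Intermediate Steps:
$U = \frac{16491}{160}$ ($U = 16491 \cdot \frac{1}{160} = \frac{16491}{160} \approx 103.07$)
$\frac{21050}{48100} + \frac{U}{\left(-10448 - 2598\right) \left(-10833 - 24793\right)} = \frac{21050}{48100} + \frac{16491}{160 \left(-10448 - 2598\right) \left(-10833 - 24793\right)} = 21050 \cdot \frac{1}{48100} + \frac{16491}{160 \left(\left(-13046\right) \left(-35626\right)\right)} = \frac{421}{962} + \frac{16491}{160 \cdot 464776796} = \frac{421}{962} + \frac{16491}{160} \cdot \frac{1}{464776796} = \frac{421}{962} + \frac{16491}{74364287360} = \frac{15653690421451}{35769222220160}$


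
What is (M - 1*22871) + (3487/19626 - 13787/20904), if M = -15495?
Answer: -2623384316713/68376984 ≈ -38367.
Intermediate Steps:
(M - 1*22871) + (3487/19626 - 13787/20904) = (-15495 - 1*22871) + (3487/19626 - 13787/20904) = (-15495 - 22871) + (3487*(1/19626) - 13787*1/20904) = -38366 + (3487/19626 - 13787/20904) = -38366 - 32948569/68376984 = -2623384316713/68376984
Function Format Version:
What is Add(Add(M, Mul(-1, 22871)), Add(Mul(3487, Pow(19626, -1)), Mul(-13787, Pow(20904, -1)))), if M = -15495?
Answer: Rational(-2623384316713, 68376984) ≈ -38367.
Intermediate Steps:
Add(Add(M, Mul(-1, 22871)), Add(Mul(3487, Pow(19626, -1)), Mul(-13787, Pow(20904, -1)))) = Add(Add(-15495, Mul(-1, 22871)), Add(Mul(3487, Pow(19626, -1)), Mul(-13787, Pow(20904, -1)))) = Add(Add(-15495, -22871), Add(Mul(3487, Rational(1, 19626)), Mul(-13787, Rational(1, 20904)))) = Add(-38366, Add(Rational(3487, 19626), Rational(-13787, 20904))) = Add(-38366, Rational(-32948569, 68376984)) = Rational(-2623384316713, 68376984)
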